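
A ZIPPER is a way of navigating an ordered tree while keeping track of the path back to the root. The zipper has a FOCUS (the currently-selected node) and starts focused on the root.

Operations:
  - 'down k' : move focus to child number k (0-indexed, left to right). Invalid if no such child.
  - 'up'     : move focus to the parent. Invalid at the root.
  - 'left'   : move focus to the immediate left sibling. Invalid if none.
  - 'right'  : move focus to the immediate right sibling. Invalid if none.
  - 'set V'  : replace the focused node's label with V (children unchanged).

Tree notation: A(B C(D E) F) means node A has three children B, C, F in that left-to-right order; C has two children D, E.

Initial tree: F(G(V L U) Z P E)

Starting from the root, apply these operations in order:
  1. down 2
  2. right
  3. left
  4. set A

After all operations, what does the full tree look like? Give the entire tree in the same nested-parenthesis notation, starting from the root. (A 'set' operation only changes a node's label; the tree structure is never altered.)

Step 1 (down 2): focus=P path=2 depth=1 children=[] left=['G', 'Z'] right=['E'] parent=F
Step 2 (right): focus=E path=3 depth=1 children=[] left=['G', 'Z', 'P'] right=[] parent=F
Step 3 (left): focus=P path=2 depth=1 children=[] left=['G', 'Z'] right=['E'] parent=F
Step 4 (set A): focus=A path=2 depth=1 children=[] left=['G', 'Z'] right=['E'] parent=F

Answer: F(G(V L U) Z A E)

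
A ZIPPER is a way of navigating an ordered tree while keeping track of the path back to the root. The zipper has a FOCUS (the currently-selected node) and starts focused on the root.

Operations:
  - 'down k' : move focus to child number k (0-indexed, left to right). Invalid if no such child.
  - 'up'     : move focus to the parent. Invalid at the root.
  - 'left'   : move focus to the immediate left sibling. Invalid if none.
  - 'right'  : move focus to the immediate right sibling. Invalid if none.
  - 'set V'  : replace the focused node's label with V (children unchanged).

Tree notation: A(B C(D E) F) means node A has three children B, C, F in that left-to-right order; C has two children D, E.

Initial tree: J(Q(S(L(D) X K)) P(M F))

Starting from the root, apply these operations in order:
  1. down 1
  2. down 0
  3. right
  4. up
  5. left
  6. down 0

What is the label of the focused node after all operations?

Step 1 (down 1): focus=P path=1 depth=1 children=['M', 'F'] left=['Q'] right=[] parent=J
Step 2 (down 0): focus=M path=1/0 depth=2 children=[] left=[] right=['F'] parent=P
Step 3 (right): focus=F path=1/1 depth=2 children=[] left=['M'] right=[] parent=P
Step 4 (up): focus=P path=1 depth=1 children=['M', 'F'] left=['Q'] right=[] parent=J
Step 5 (left): focus=Q path=0 depth=1 children=['S'] left=[] right=['P'] parent=J
Step 6 (down 0): focus=S path=0/0 depth=2 children=['L', 'X', 'K'] left=[] right=[] parent=Q

Answer: S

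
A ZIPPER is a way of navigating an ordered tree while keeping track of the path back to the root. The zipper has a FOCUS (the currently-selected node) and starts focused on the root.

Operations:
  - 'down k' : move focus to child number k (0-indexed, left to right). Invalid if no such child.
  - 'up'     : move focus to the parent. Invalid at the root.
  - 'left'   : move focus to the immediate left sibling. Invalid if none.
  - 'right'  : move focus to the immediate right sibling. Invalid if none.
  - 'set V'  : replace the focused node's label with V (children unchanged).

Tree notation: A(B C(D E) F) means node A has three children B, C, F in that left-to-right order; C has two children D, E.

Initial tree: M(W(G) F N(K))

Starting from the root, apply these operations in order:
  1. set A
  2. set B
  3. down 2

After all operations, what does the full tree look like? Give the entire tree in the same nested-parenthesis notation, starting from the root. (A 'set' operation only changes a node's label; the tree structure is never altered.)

Answer: B(W(G) F N(K))

Derivation:
Step 1 (set A): focus=A path=root depth=0 children=['W', 'F', 'N'] (at root)
Step 2 (set B): focus=B path=root depth=0 children=['W', 'F', 'N'] (at root)
Step 3 (down 2): focus=N path=2 depth=1 children=['K'] left=['W', 'F'] right=[] parent=B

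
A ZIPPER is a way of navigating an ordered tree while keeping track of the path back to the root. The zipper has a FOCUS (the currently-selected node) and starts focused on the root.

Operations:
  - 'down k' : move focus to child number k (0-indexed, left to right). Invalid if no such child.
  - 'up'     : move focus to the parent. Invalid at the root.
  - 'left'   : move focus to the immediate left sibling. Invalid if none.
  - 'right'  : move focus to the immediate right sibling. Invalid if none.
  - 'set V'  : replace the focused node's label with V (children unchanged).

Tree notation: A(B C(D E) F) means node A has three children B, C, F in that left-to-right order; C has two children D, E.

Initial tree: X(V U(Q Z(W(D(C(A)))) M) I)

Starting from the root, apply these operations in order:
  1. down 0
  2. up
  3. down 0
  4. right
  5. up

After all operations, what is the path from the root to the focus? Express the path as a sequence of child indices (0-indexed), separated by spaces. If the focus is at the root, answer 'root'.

Step 1 (down 0): focus=V path=0 depth=1 children=[] left=[] right=['U', 'I'] parent=X
Step 2 (up): focus=X path=root depth=0 children=['V', 'U', 'I'] (at root)
Step 3 (down 0): focus=V path=0 depth=1 children=[] left=[] right=['U', 'I'] parent=X
Step 4 (right): focus=U path=1 depth=1 children=['Q', 'Z', 'M'] left=['V'] right=['I'] parent=X
Step 5 (up): focus=X path=root depth=0 children=['V', 'U', 'I'] (at root)

Answer: root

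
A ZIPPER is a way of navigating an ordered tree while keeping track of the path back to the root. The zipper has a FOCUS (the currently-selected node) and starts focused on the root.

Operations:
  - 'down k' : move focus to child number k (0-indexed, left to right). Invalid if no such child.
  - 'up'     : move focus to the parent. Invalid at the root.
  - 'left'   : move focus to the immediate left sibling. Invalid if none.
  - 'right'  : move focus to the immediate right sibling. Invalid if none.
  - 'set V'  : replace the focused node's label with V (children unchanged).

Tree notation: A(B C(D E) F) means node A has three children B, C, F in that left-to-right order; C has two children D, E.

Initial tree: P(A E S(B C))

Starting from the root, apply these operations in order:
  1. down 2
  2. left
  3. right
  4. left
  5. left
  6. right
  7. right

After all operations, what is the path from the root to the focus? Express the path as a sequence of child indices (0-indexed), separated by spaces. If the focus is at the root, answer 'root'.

Step 1 (down 2): focus=S path=2 depth=1 children=['B', 'C'] left=['A', 'E'] right=[] parent=P
Step 2 (left): focus=E path=1 depth=1 children=[] left=['A'] right=['S'] parent=P
Step 3 (right): focus=S path=2 depth=1 children=['B', 'C'] left=['A', 'E'] right=[] parent=P
Step 4 (left): focus=E path=1 depth=1 children=[] left=['A'] right=['S'] parent=P
Step 5 (left): focus=A path=0 depth=1 children=[] left=[] right=['E', 'S'] parent=P
Step 6 (right): focus=E path=1 depth=1 children=[] left=['A'] right=['S'] parent=P
Step 7 (right): focus=S path=2 depth=1 children=['B', 'C'] left=['A', 'E'] right=[] parent=P

Answer: 2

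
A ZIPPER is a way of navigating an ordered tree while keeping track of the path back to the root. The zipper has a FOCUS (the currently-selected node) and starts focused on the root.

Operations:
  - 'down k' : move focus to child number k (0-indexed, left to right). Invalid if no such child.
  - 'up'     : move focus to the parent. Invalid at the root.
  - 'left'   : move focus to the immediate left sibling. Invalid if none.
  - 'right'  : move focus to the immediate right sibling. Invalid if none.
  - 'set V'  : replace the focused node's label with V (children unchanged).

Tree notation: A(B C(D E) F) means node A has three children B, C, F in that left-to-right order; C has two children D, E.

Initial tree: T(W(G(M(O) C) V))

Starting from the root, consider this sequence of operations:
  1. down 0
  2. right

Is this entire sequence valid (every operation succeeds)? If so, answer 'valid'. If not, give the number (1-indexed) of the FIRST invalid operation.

Answer: 2

Derivation:
Step 1 (down 0): focus=W path=0 depth=1 children=['G', 'V'] left=[] right=[] parent=T
Step 2 (right): INVALID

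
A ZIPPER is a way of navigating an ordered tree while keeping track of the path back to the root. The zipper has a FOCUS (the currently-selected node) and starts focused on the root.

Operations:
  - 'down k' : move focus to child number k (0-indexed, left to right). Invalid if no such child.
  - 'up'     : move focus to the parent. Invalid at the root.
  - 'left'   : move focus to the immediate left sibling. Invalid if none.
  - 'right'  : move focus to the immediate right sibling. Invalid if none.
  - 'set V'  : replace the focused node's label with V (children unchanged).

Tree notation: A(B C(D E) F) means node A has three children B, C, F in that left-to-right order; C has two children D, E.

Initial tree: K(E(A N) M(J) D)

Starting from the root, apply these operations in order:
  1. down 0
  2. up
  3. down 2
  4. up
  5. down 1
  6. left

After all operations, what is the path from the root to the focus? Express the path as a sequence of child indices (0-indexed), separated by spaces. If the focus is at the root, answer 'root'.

Answer: 0

Derivation:
Step 1 (down 0): focus=E path=0 depth=1 children=['A', 'N'] left=[] right=['M', 'D'] parent=K
Step 2 (up): focus=K path=root depth=0 children=['E', 'M', 'D'] (at root)
Step 3 (down 2): focus=D path=2 depth=1 children=[] left=['E', 'M'] right=[] parent=K
Step 4 (up): focus=K path=root depth=0 children=['E', 'M', 'D'] (at root)
Step 5 (down 1): focus=M path=1 depth=1 children=['J'] left=['E'] right=['D'] parent=K
Step 6 (left): focus=E path=0 depth=1 children=['A', 'N'] left=[] right=['M', 'D'] parent=K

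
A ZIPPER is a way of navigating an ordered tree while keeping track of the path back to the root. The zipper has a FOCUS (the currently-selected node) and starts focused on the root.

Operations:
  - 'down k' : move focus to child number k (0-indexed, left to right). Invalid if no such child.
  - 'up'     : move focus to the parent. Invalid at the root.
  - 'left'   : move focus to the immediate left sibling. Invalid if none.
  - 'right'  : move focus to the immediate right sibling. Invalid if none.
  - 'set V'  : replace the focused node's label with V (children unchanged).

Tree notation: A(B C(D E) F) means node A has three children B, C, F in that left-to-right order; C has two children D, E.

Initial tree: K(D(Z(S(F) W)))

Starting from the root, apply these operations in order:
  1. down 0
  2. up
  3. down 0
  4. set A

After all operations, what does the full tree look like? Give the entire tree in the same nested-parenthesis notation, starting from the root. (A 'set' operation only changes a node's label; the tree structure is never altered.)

Step 1 (down 0): focus=D path=0 depth=1 children=['Z'] left=[] right=[] parent=K
Step 2 (up): focus=K path=root depth=0 children=['D'] (at root)
Step 3 (down 0): focus=D path=0 depth=1 children=['Z'] left=[] right=[] parent=K
Step 4 (set A): focus=A path=0 depth=1 children=['Z'] left=[] right=[] parent=K

Answer: K(A(Z(S(F) W)))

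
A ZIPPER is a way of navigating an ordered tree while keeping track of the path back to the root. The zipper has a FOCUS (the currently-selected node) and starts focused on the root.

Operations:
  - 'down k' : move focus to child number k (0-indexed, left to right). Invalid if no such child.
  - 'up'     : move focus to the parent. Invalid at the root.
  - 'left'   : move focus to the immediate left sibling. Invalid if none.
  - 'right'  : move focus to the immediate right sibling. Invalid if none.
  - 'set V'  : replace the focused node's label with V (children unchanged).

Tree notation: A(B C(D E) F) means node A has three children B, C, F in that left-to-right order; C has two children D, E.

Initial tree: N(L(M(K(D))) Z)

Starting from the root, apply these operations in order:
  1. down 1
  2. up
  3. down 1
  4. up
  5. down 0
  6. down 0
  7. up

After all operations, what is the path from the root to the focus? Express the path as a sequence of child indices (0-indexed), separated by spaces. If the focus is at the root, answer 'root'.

Answer: 0

Derivation:
Step 1 (down 1): focus=Z path=1 depth=1 children=[] left=['L'] right=[] parent=N
Step 2 (up): focus=N path=root depth=0 children=['L', 'Z'] (at root)
Step 3 (down 1): focus=Z path=1 depth=1 children=[] left=['L'] right=[] parent=N
Step 4 (up): focus=N path=root depth=0 children=['L', 'Z'] (at root)
Step 5 (down 0): focus=L path=0 depth=1 children=['M'] left=[] right=['Z'] parent=N
Step 6 (down 0): focus=M path=0/0 depth=2 children=['K'] left=[] right=[] parent=L
Step 7 (up): focus=L path=0 depth=1 children=['M'] left=[] right=['Z'] parent=N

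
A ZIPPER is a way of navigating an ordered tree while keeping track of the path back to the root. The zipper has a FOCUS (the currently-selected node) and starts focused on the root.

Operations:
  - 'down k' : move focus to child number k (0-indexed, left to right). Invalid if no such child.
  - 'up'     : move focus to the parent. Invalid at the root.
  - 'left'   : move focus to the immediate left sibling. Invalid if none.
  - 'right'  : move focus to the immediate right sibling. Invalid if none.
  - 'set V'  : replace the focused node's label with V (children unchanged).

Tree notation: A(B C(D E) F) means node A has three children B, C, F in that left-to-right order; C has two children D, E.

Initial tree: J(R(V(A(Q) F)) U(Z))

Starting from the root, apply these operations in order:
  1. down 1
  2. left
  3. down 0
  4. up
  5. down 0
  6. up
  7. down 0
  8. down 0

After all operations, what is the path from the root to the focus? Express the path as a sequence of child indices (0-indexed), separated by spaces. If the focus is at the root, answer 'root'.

Answer: 0 0 0

Derivation:
Step 1 (down 1): focus=U path=1 depth=1 children=['Z'] left=['R'] right=[] parent=J
Step 2 (left): focus=R path=0 depth=1 children=['V'] left=[] right=['U'] parent=J
Step 3 (down 0): focus=V path=0/0 depth=2 children=['A', 'F'] left=[] right=[] parent=R
Step 4 (up): focus=R path=0 depth=1 children=['V'] left=[] right=['U'] parent=J
Step 5 (down 0): focus=V path=0/0 depth=2 children=['A', 'F'] left=[] right=[] parent=R
Step 6 (up): focus=R path=0 depth=1 children=['V'] left=[] right=['U'] parent=J
Step 7 (down 0): focus=V path=0/0 depth=2 children=['A', 'F'] left=[] right=[] parent=R
Step 8 (down 0): focus=A path=0/0/0 depth=3 children=['Q'] left=[] right=['F'] parent=V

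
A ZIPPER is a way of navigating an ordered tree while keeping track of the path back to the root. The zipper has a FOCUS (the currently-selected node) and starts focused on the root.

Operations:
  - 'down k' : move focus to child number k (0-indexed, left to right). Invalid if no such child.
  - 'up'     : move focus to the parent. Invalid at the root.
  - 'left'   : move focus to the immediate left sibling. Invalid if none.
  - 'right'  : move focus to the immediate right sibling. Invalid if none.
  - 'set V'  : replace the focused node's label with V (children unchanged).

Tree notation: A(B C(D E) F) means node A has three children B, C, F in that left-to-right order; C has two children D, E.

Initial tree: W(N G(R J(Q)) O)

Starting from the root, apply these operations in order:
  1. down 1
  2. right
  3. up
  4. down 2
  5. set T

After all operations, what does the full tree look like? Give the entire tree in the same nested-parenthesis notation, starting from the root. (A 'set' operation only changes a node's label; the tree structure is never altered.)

Answer: W(N G(R J(Q)) T)

Derivation:
Step 1 (down 1): focus=G path=1 depth=1 children=['R', 'J'] left=['N'] right=['O'] parent=W
Step 2 (right): focus=O path=2 depth=1 children=[] left=['N', 'G'] right=[] parent=W
Step 3 (up): focus=W path=root depth=0 children=['N', 'G', 'O'] (at root)
Step 4 (down 2): focus=O path=2 depth=1 children=[] left=['N', 'G'] right=[] parent=W
Step 5 (set T): focus=T path=2 depth=1 children=[] left=['N', 'G'] right=[] parent=W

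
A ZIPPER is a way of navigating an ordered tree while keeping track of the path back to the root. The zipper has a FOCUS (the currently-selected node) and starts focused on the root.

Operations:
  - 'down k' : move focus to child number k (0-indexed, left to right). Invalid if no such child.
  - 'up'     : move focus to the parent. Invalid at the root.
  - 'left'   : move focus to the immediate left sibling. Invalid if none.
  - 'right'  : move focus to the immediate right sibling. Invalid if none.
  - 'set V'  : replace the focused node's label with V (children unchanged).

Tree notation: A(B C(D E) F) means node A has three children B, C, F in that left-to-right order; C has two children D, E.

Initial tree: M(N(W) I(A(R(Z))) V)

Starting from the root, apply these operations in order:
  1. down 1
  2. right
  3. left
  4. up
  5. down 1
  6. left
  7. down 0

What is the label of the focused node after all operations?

Step 1 (down 1): focus=I path=1 depth=1 children=['A'] left=['N'] right=['V'] parent=M
Step 2 (right): focus=V path=2 depth=1 children=[] left=['N', 'I'] right=[] parent=M
Step 3 (left): focus=I path=1 depth=1 children=['A'] left=['N'] right=['V'] parent=M
Step 4 (up): focus=M path=root depth=0 children=['N', 'I', 'V'] (at root)
Step 5 (down 1): focus=I path=1 depth=1 children=['A'] left=['N'] right=['V'] parent=M
Step 6 (left): focus=N path=0 depth=1 children=['W'] left=[] right=['I', 'V'] parent=M
Step 7 (down 0): focus=W path=0/0 depth=2 children=[] left=[] right=[] parent=N

Answer: W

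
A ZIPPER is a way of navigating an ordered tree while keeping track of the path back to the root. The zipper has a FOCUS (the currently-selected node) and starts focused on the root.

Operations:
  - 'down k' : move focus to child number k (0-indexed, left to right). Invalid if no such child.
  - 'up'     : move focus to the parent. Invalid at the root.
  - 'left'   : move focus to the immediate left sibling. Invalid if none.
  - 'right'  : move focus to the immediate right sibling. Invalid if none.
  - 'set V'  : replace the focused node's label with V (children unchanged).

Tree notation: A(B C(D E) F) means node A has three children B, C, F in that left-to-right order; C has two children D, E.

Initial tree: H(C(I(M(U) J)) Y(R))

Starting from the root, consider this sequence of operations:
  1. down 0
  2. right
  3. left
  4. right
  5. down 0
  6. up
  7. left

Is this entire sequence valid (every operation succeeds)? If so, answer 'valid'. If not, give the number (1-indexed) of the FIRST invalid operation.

Step 1 (down 0): focus=C path=0 depth=1 children=['I'] left=[] right=['Y'] parent=H
Step 2 (right): focus=Y path=1 depth=1 children=['R'] left=['C'] right=[] parent=H
Step 3 (left): focus=C path=0 depth=1 children=['I'] left=[] right=['Y'] parent=H
Step 4 (right): focus=Y path=1 depth=1 children=['R'] left=['C'] right=[] parent=H
Step 5 (down 0): focus=R path=1/0 depth=2 children=[] left=[] right=[] parent=Y
Step 6 (up): focus=Y path=1 depth=1 children=['R'] left=['C'] right=[] parent=H
Step 7 (left): focus=C path=0 depth=1 children=['I'] left=[] right=['Y'] parent=H

Answer: valid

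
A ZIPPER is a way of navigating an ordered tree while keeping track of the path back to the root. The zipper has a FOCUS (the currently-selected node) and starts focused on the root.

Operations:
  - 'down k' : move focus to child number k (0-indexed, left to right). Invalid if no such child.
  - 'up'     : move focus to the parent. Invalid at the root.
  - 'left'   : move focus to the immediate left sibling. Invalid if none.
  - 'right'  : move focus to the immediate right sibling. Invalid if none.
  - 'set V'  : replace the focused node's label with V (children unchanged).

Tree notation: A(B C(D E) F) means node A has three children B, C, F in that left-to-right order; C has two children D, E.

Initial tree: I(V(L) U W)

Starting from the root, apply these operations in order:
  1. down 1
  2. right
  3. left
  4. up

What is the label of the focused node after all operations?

Answer: I

Derivation:
Step 1 (down 1): focus=U path=1 depth=1 children=[] left=['V'] right=['W'] parent=I
Step 2 (right): focus=W path=2 depth=1 children=[] left=['V', 'U'] right=[] parent=I
Step 3 (left): focus=U path=1 depth=1 children=[] left=['V'] right=['W'] parent=I
Step 4 (up): focus=I path=root depth=0 children=['V', 'U', 'W'] (at root)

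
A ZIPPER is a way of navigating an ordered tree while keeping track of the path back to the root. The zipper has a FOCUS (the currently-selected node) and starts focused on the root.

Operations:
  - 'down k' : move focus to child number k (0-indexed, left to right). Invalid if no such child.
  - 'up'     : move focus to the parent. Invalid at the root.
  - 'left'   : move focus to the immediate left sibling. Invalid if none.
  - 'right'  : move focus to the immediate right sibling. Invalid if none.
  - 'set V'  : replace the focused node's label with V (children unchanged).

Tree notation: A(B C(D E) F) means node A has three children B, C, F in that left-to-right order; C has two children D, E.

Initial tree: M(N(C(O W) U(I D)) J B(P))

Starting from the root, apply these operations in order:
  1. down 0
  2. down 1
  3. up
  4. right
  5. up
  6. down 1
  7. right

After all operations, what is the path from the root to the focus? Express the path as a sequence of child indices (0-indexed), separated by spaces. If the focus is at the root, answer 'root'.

Answer: 2

Derivation:
Step 1 (down 0): focus=N path=0 depth=1 children=['C', 'U'] left=[] right=['J', 'B'] parent=M
Step 2 (down 1): focus=U path=0/1 depth=2 children=['I', 'D'] left=['C'] right=[] parent=N
Step 3 (up): focus=N path=0 depth=1 children=['C', 'U'] left=[] right=['J', 'B'] parent=M
Step 4 (right): focus=J path=1 depth=1 children=[] left=['N'] right=['B'] parent=M
Step 5 (up): focus=M path=root depth=0 children=['N', 'J', 'B'] (at root)
Step 6 (down 1): focus=J path=1 depth=1 children=[] left=['N'] right=['B'] parent=M
Step 7 (right): focus=B path=2 depth=1 children=['P'] left=['N', 'J'] right=[] parent=M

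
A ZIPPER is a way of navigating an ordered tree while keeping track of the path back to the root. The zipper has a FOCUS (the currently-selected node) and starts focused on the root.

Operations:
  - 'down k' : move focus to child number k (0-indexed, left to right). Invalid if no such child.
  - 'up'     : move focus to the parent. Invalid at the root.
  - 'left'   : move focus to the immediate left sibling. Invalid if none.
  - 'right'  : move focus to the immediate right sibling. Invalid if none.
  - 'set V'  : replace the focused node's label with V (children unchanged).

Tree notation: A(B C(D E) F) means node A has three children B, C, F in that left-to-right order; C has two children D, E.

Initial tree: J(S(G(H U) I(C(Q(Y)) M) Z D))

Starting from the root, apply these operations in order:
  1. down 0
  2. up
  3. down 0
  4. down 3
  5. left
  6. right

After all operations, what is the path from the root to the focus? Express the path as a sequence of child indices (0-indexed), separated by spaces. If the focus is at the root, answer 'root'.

Answer: 0 3

Derivation:
Step 1 (down 0): focus=S path=0 depth=1 children=['G', 'I', 'Z', 'D'] left=[] right=[] parent=J
Step 2 (up): focus=J path=root depth=0 children=['S'] (at root)
Step 3 (down 0): focus=S path=0 depth=1 children=['G', 'I', 'Z', 'D'] left=[] right=[] parent=J
Step 4 (down 3): focus=D path=0/3 depth=2 children=[] left=['G', 'I', 'Z'] right=[] parent=S
Step 5 (left): focus=Z path=0/2 depth=2 children=[] left=['G', 'I'] right=['D'] parent=S
Step 6 (right): focus=D path=0/3 depth=2 children=[] left=['G', 'I', 'Z'] right=[] parent=S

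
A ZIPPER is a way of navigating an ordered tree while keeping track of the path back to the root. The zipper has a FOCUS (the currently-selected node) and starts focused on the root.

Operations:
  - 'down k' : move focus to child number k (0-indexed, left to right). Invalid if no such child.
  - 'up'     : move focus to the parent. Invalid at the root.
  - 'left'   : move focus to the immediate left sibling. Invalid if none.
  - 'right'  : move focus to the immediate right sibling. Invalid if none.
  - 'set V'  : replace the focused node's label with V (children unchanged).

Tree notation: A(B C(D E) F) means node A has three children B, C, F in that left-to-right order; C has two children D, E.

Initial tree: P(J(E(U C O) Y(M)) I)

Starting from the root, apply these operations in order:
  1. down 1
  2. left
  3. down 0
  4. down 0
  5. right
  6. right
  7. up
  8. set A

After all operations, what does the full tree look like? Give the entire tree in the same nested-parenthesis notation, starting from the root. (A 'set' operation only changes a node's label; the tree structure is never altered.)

Step 1 (down 1): focus=I path=1 depth=1 children=[] left=['J'] right=[] parent=P
Step 2 (left): focus=J path=0 depth=1 children=['E', 'Y'] left=[] right=['I'] parent=P
Step 3 (down 0): focus=E path=0/0 depth=2 children=['U', 'C', 'O'] left=[] right=['Y'] parent=J
Step 4 (down 0): focus=U path=0/0/0 depth=3 children=[] left=[] right=['C', 'O'] parent=E
Step 5 (right): focus=C path=0/0/1 depth=3 children=[] left=['U'] right=['O'] parent=E
Step 6 (right): focus=O path=0/0/2 depth=3 children=[] left=['U', 'C'] right=[] parent=E
Step 7 (up): focus=E path=0/0 depth=2 children=['U', 'C', 'O'] left=[] right=['Y'] parent=J
Step 8 (set A): focus=A path=0/0 depth=2 children=['U', 'C', 'O'] left=[] right=['Y'] parent=J

Answer: P(J(A(U C O) Y(M)) I)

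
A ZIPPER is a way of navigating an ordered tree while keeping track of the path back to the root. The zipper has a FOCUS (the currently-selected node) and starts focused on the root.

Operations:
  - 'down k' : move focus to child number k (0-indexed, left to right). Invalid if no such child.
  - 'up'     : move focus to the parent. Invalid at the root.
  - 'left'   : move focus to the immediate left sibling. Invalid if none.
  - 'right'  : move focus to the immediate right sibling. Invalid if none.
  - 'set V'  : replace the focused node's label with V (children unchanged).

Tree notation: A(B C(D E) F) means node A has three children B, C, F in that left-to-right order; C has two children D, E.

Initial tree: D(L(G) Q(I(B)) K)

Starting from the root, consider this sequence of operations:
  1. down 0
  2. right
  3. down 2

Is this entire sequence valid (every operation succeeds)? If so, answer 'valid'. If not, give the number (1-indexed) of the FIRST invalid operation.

Answer: 3

Derivation:
Step 1 (down 0): focus=L path=0 depth=1 children=['G'] left=[] right=['Q', 'K'] parent=D
Step 2 (right): focus=Q path=1 depth=1 children=['I'] left=['L'] right=['K'] parent=D
Step 3 (down 2): INVALID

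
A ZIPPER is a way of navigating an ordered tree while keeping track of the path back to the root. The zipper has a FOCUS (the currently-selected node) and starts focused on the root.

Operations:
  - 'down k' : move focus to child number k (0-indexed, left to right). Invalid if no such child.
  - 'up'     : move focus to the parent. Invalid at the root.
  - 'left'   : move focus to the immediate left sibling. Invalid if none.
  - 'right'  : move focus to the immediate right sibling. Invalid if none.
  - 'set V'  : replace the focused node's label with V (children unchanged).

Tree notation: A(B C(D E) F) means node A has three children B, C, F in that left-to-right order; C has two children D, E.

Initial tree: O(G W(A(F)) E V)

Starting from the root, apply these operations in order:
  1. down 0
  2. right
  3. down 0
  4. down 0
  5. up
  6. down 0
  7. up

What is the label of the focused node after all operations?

Step 1 (down 0): focus=G path=0 depth=1 children=[] left=[] right=['W', 'E', 'V'] parent=O
Step 2 (right): focus=W path=1 depth=1 children=['A'] left=['G'] right=['E', 'V'] parent=O
Step 3 (down 0): focus=A path=1/0 depth=2 children=['F'] left=[] right=[] parent=W
Step 4 (down 0): focus=F path=1/0/0 depth=3 children=[] left=[] right=[] parent=A
Step 5 (up): focus=A path=1/0 depth=2 children=['F'] left=[] right=[] parent=W
Step 6 (down 0): focus=F path=1/0/0 depth=3 children=[] left=[] right=[] parent=A
Step 7 (up): focus=A path=1/0 depth=2 children=['F'] left=[] right=[] parent=W

Answer: A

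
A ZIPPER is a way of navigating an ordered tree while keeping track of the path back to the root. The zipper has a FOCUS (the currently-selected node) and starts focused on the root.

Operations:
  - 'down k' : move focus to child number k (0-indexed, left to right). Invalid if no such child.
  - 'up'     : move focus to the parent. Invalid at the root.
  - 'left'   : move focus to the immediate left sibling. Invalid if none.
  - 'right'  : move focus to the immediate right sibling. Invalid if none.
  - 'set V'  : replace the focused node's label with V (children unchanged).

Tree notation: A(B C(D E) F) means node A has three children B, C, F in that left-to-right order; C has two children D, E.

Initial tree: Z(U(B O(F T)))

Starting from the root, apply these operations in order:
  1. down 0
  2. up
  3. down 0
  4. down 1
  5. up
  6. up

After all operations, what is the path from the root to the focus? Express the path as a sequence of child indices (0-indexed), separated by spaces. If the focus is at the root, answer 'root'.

Answer: root

Derivation:
Step 1 (down 0): focus=U path=0 depth=1 children=['B', 'O'] left=[] right=[] parent=Z
Step 2 (up): focus=Z path=root depth=0 children=['U'] (at root)
Step 3 (down 0): focus=U path=0 depth=1 children=['B', 'O'] left=[] right=[] parent=Z
Step 4 (down 1): focus=O path=0/1 depth=2 children=['F', 'T'] left=['B'] right=[] parent=U
Step 5 (up): focus=U path=0 depth=1 children=['B', 'O'] left=[] right=[] parent=Z
Step 6 (up): focus=Z path=root depth=0 children=['U'] (at root)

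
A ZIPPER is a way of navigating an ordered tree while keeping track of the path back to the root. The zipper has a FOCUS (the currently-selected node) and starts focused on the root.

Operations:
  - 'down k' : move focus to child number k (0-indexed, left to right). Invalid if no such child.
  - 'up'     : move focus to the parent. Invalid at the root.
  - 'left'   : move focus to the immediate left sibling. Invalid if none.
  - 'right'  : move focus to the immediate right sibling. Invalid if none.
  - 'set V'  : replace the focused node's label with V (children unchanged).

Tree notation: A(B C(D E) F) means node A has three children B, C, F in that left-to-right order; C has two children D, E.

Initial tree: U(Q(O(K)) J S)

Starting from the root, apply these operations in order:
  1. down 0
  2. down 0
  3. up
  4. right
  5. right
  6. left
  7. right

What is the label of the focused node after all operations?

Step 1 (down 0): focus=Q path=0 depth=1 children=['O'] left=[] right=['J', 'S'] parent=U
Step 2 (down 0): focus=O path=0/0 depth=2 children=['K'] left=[] right=[] parent=Q
Step 3 (up): focus=Q path=0 depth=1 children=['O'] left=[] right=['J', 'S'] parent=U
Step 4 (right): focus=J path=1 depth=1 children=[] left=['Q'] right=['S'] parent=U
Step 5 (right): focus=S path=2 depth=1 children=[] left=['Q', 'J'] right=[] parent=U
Step 6 (left): focus=J path=1 depth=1 children=[] left=['Q'] right=['S'] parent=U
Step 7 (right): focus=S path=2 depth=1 children=[] left=['Q', 'J'] right=[] parent=U

Answer: S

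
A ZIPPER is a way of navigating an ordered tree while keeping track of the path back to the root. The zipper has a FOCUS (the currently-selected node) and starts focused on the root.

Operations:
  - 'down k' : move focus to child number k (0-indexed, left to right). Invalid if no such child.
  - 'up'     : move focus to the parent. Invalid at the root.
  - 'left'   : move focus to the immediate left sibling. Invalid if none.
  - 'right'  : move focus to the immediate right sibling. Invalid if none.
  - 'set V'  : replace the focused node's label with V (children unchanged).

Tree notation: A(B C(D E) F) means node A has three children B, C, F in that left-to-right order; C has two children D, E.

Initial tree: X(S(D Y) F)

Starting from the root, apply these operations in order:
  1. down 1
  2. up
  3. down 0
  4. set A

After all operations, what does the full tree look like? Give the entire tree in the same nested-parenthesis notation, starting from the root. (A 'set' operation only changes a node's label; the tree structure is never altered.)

Answer: X(A(D Y) F)

Derivation:
Step 1 (down 1): focus=F path=1 depth=1 children=[] left=['S'] right=[] parent=X
Step 2 (up): focus=X path=root depth=0 children=['S', 'F'] (at root)
Step 3 (down 0): focus=S path=0 depth=1 children=['D', 'Y'] left=[] right=['F'] parent=X
Step 4 (set A): focus=A path=0 depth=1 children=['D', 'Y'] left=[] right=['F'] parent=X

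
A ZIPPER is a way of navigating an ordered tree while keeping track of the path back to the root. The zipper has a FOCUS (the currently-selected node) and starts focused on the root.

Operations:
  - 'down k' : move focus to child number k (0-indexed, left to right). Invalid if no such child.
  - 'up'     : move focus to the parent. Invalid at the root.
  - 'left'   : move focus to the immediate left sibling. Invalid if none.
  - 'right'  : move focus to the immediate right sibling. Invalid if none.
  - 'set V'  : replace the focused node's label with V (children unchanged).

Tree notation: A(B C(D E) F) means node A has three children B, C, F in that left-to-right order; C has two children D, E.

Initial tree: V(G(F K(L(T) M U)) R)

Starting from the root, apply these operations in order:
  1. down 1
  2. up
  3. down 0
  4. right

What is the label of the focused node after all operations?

Step 1 (down 1): focus=R path=1 depth=1 children=[] left=['G'] right=[] parent=V
Step 2 (up): focus=V path=root depth=0 children=['G', 'R'] (at root)
Step 3 (down 0): focus=G path=0 depth=1 children=['F', 'K'] left=[] right=['R'] parent=V
Step 4 (right): focus=R path=1 depth=1 children=[] left=['G'] right=[] parent=V

Answer: R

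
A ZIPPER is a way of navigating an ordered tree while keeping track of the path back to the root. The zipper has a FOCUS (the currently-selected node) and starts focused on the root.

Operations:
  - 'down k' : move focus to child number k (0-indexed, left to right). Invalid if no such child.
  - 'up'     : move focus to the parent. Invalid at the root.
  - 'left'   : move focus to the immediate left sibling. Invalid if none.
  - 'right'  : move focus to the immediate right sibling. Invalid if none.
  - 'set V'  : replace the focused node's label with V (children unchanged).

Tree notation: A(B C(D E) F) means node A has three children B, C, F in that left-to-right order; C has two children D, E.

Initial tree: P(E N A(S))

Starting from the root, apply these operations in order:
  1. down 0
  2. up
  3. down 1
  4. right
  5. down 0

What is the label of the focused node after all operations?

Answer: S

Derivation:
Step 1 (down 0): focus=E path=0 depth=1 children=[] left=[] right=['N', 'A'] parent=P
Step 2 (up): focus=P path=root depth=0 children=['E', 'N', 'A'] (at root)
Step 3 (down 1): focus=N path=1 depth=1 children=[] left=['E'] right=['A'] parent=P
Step 4 (right): focus=A path=2 depth=1 children=['S'] left=['E', 'N'] right=[] parent=P
Step 5 (down 0): focus=S path=2/0 depth=2 children=[] left=[] right=[] parent=A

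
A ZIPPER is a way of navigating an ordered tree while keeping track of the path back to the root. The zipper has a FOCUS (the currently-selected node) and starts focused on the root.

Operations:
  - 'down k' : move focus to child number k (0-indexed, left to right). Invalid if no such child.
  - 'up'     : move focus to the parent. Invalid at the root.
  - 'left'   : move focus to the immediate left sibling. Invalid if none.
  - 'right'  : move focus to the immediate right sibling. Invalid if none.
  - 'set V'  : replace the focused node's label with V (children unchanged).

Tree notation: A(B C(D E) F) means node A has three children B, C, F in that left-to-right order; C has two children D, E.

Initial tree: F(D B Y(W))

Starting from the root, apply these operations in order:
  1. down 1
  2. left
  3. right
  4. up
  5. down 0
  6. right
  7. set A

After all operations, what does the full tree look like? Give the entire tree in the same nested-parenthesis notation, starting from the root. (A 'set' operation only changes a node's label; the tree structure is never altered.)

Step 1 (down 1): focus=B path=1 depth=1 children=[] left=['D'] right=['Y'] parent=F
Step 2 (left): focus=D path=0 depth=1 children=[] left=[] right=['B', 'Y'] parent=F
Step 3 (right): focus=B path=1 depth=1 children=[] left=['D'] right=['Y'] parent=F
Step 4 (up): focus=F path=root depth=0 children=['D', 'B', 'Y'] (at root)
Step 5 (down 0): focus=D path=0 depth=1 children=[] left=[] right=['B', 'Y'] parent=F
Step 6 (right): focus=B path=1 depth=1 children=[] left=['D'] right=['Y'] parent=F
Step 7 (set A): focus=A path=1 depth=1 children=[] left=['D'] right=['Y'] parent=F

Answer: F(D A Y(W))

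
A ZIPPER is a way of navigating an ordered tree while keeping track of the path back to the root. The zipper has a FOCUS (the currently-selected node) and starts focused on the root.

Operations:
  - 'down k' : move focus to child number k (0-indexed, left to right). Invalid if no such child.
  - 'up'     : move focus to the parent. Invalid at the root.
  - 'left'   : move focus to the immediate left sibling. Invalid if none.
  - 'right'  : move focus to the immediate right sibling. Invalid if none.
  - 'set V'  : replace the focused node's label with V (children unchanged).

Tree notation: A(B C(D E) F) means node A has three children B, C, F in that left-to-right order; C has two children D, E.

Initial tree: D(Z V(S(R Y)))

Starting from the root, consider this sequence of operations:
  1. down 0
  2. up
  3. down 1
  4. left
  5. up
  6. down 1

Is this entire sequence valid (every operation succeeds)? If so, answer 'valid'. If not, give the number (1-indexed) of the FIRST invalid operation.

Step 1 (down 0): focus=Z path=0 depth=1 children=[] left=[] right=['V'] parent=D
Step 2 (up): focus=D path=root depth=0 children=['Z', 'V'] (at root)
Step 3 (down 1): focus=V path=1 depth=1 children=['S'] left=['Z'] right=[] parent=D
Step 4 (left): focus=Z path=0 depth=1 children=[] left=[] right=['V'] parent=D
Step 5 (up): focus=D path=root depth=0 children=['Z', 'V'] (at root)
Step 6 (down 1): focus=V path=1 depth=1 children=['S'] left=['Z'] right=[] parent=D

Answer: valid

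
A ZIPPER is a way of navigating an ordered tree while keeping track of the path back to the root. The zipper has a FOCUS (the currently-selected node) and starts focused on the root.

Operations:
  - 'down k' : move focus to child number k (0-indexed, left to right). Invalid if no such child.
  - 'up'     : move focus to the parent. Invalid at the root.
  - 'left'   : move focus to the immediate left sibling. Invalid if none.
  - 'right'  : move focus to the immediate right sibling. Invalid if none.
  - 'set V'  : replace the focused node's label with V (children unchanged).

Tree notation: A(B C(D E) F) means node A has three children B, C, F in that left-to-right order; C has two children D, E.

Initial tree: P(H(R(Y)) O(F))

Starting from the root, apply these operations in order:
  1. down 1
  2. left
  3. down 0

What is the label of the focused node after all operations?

Answer: R

Derivation:
Step 1 (down 1): focus=O path=1 depth=1 children=['F'] left=['H'] right=[] parent=P
Step 2 (left): focus=H path=0 depth=1 children=['R'] left=[] right=['O'] parent=P
Step 3 (down 0): focus=R path=0/0 depth=2 children=['Y'] left=[] right=[] parent=H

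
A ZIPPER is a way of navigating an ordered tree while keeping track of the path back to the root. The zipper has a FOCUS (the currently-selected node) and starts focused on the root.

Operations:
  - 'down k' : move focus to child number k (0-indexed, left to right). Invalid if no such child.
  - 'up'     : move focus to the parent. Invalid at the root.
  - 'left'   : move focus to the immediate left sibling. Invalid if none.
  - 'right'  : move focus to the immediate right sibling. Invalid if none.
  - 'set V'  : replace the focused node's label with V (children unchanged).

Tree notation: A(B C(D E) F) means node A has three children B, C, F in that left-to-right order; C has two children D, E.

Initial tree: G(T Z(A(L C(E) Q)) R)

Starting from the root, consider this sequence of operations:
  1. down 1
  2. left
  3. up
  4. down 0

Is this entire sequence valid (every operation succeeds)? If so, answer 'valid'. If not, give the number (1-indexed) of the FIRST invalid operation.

Step 1 (down 1): focus=Z path=1 depth=1 children=['A'] left=['T'] right=['R'] parent=G
Step 2 (left): focus=T path=0 depth=1 children=[] left=[] right=['Z', 'R'] parent=G
Step 3 (up): focus=G path=root depth=0 children=['T', 'Z', 'R'] (at root)
Step 4 (down 0): focus=T path=0 depth=1 children=[] left=[] right=['Z', 'R'] parent=G

Answer: valid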